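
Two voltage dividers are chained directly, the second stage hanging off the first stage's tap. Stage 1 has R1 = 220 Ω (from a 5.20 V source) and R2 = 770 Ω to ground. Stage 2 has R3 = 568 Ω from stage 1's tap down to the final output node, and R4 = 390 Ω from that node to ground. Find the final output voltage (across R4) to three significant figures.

Stage 2 presents R3+R4 = 958.0 Ω as a load on stage 1's tap.
Stage 1's lower leg becomes R2‖(R3+R4) = 426.9 Ω, so V_mid = 5.20 × 426.9/646.9 = 3.432 V.
Stage 2 is itself unloaded: V_out = V_mid × R4/(R3+R4) = 3.432 × 390/958.0 = 1.40 V.

V_out ≈ 1.40 V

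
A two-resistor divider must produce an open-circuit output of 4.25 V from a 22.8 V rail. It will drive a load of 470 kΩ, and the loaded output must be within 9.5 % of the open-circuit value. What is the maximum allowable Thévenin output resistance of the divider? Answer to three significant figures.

R_th ≤ 49.3 kΩ

Loading drop = R_th/(R_th + R_L) ≤ 0.0950, so R_th ≤ R_L · ε/(1−ε) = 470 kΩ × 0.0950/0.9050 = 49.3 kΩ.
(Any R1, R2 with R2/(R1+R2) = 0.186 and R1‖R2 ≤ 49.3 kΩ will meet the spec.)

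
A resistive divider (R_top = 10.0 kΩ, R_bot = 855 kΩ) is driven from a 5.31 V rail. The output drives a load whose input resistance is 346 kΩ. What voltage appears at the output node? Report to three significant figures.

The load sits in parallel with R_bot: R_bot‖R_L = (855 × 346) / (855 + 346) = 246.3 kΩ.
V_out = 5.31 × 246.3 / (10.0 + 246.3) = 5.31 × 246.3/256.3 = 5.10 V.

V_out ≈ 5.10 V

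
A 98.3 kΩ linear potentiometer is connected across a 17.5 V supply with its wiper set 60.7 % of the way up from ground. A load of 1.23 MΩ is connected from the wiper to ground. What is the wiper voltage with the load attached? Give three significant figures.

The wiper splits the pot into (1−α)R = 38.63 kΩ above and αR = 59.67 kΩ below.
Lower section ‖ load = 56.91 kΩ.
V_wiper = 17.5 × 56.91/(38.63 + 56.91) = 10.4 V.

V ≈ 10.4 V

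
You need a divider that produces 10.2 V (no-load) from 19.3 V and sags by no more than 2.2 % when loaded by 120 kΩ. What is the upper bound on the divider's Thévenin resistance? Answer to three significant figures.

R_th ≤ 2.70 kΩ

Loading drop = R_th/(R_th + R_L) ≤ 0.0220, so R_th ≤ R_L · ε/(1−ε) = 120 kΩ × 0.0220/0.9780 = 2.70 kΩ.
(Any R1, R2 with R2/(R1+R2) = 0.528 and R1‖R2 ≤ 2.70 kΩ will meet the spec.)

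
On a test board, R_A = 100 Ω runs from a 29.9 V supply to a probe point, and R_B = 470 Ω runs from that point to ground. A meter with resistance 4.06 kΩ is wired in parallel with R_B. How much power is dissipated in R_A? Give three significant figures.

Total resistance from the source is R_A + (R_B‖R_L) = 521.2 Ω, so I = 29.9/521.2 Ω = 57.36 mA.
P = I²·R_A = (57.36 mA)² × 100 Ω = 329 mW.

P ≈ 329 mW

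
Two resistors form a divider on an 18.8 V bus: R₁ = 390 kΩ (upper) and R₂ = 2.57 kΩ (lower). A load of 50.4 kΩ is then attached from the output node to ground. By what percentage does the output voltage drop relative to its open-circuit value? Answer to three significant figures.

The divider's output (Thévenin) resistance is R₁‖R₂ = 2.553 kΩ.
Fractional drop under load = R_th/(R_th + R_L) = 2.553 / (2.553 + 50.4) = 0.04822.
So the output falls by 4.82 %.

4.82 %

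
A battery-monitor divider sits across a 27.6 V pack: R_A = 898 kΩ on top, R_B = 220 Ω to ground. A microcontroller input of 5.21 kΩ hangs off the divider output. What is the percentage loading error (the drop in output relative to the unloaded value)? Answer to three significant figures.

The divider's output (Thévenin) resistance is R_A‖R_B = 219.9 Ω.
Fractional drop under load = R_th/(R_th + R_L) = 219.9 / (219.9 + 5210) = 0.04051.
So the output falls by 4.05 %.

4.05 %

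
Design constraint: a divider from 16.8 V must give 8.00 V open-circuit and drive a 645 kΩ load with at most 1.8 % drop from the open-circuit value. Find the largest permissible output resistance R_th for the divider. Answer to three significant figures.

R_th ≤ 11.8 kΩ

Loading drop = R_th/(R_th + R_L) ≤ 0.0180, so R_th ≤ R_L · ε/(1−ε) = 645 kΩ × 0.0180/0.9820 = 11.8 kΩ.
(Any R1, R2 with R2/(R1+R2) = 0.476 and R1‖R2 ≤ 11.8 kΩ will meet the spec.)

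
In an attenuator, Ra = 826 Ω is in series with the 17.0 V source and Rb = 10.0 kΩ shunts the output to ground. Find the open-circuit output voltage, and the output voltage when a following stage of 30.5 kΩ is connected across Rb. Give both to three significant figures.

Unloaded: 15.7 V; loaded: 15.3 V

Open-circuit: V = 17.0 × 10000/(826 + 10000) = 15.7 V.
With the load, Rb becomes Rb‖R_L = 7531 Ω, so V = 17.0 × 7531/8357 = 15.3 V.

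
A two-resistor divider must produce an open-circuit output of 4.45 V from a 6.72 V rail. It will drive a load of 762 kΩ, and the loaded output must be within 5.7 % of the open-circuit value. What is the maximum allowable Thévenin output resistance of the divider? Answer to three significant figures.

Loading drop = R_th/(R_th + R_L) ≤ 0.0570, so R_th ≤ R_L · ε/(1−ε) = 762 kΩ × 0.0570/0.9430 = 46.1 kΩ.

R_th ≤ 46.1 kΩ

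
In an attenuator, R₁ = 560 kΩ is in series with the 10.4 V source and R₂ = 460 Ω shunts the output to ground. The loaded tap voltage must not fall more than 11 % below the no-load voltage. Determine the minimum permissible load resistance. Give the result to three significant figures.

Output resistance R_th = R₁‖R₂ = (560000 × 460)/560500 = 459.6 Ω.
The fractional drop is R_th/(R_th + R_L); requiring this ≤ 0.110 gives R_L ≥ R_th(1/0.110 − 1) = 459.6 × 8.091 = 3.72 kΩ.

R_L(min) ≈ 3.72 kΩ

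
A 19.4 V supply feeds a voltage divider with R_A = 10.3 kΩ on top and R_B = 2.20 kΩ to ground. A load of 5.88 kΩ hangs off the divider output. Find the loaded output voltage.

V_out ≈ 2.61 V

The load sits in parallel with R_B: R_B‖R_L = (2.20 × 5.88) / (2.20 + 5.88) = 1.601 kΩ.
V_out = 19.4 × 1.601 / (10.3 + 1.601) = 19.4 × 1.601/11.90 = 2.61 V.
(Unloaded it would have been 3.41 V.)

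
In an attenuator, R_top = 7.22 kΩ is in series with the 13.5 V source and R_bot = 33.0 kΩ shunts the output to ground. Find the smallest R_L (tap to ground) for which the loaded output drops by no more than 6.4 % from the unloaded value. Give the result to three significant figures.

Output resistance R_th = R_top‖R_bot = (7.22 × 33.0)/40.22 = 5.924 kΩ.
The fractional drop is R_th/(R_th + R_L); requiring this ≤ 0.0640 gives R_L ≥ R_th(1/0.0640 − 1) = 5.924 × 14.62 = 86.6 kΩ.

R_L(min) ≈ 86.6 kΩ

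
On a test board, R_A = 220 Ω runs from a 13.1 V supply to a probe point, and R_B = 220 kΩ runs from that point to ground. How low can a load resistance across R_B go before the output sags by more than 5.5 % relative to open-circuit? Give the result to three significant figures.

R_L(min) ≈ 3.78 kΩ

Output resistance R_th = R_A‖R_B = (220 × 220000)/220200 = 219.8 Ω.
The fractional drop is R_th/(R_th + R_L); requiring this ≤ 0.0550 gives R_L ≥ R_th(1/0.0550 − 1) = 219.8 × 17.18 = 3.78 kΩ.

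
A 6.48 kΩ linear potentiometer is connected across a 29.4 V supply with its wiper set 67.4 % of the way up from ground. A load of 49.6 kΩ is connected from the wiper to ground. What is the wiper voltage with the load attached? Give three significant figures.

V ≈ 19.3 V

The wiper splits the pot into (1−α)R = 2.112 kΩ above and αR = 4.368 kΩ below.
Lower section ‖ load = 4.014 kΩ.
V_wiper = 29.4 × 4.014/(2.112 + 4.014) = 19.3 V.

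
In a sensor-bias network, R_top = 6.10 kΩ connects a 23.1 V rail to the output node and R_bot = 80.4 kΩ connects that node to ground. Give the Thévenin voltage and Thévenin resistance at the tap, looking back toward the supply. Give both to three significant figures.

V_th = 21.5 V, R_th = 5.67 kΩ

V_th is the open-circuit tap voltage: 23.1 × 80.4/(6.10 + 80.4) = 21.5 V.
With the supply zeroed, R_top and R_bot appear in parallel from the tap: R_th = R_top‖R_bot = (6.10 × 80.4)/86.50 = 5.67 kΩ.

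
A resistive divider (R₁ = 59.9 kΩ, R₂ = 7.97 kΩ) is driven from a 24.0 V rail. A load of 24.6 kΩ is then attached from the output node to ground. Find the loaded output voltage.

The load sits in parallel with R₂: R₂‖R_L = (7.97 × 24.6) / (7.97 + 24.6) = 6.020 kΩ.
V_out = 24.0 × 6.020 / (59.9 + 6.020) = 24.0 × 6.020/65.92 = 2.19 V.
(Unloaded it would have been 2.82 V.)

V_out ≈ 2.19 V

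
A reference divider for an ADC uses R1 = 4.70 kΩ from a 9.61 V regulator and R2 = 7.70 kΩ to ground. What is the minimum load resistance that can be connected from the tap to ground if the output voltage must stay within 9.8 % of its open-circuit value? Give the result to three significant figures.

Output resistance R_th = R1‖R2 = (4.70 × 7.70)/12.40 = 2.919 kΩ.
The fractional drop is R_th/(R_th + R_L); requiring this ≤ 0.0980 gives R_L ≥ R_th(1/0.0980 − 1) = 2.919 × 9.204 = 26.9 kΩ.

R_L(min) ≈ 26.9 kΩ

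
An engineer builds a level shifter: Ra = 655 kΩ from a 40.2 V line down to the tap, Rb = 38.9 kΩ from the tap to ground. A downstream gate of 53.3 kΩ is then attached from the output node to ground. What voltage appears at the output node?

The load sits in parallel with Rb: Rb‖R_L = (38.9 × 53.3) / (38.9 + 53.3) = 22.49 kΩ.
V_out = 40.2 × 22.49 / (655 + 22.49) = 40.2 × 22.49/677.5 = 1.33 V.
(Unloaded it would have been 2.25 V.)

V_out ≈ 1.33 V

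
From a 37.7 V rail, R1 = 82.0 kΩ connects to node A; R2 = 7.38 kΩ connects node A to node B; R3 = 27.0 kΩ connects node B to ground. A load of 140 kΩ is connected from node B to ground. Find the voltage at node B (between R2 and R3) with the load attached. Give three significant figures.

At node B, R3 is in parallel with the load: R3‖R_L = 22.63 kΩ.
Below node A the resistance is R2 + (R3‖R_L) = 30.01 kΩ, so V_A = 37.7 × 30.01/112.0 = 10.10 V.
Then V_B = V_A × (R3‖R_L)/(R2 + R3‖R_L) = 10.10 × 22.63/30.01 = 7.62 V.

V ≈ 7.62 V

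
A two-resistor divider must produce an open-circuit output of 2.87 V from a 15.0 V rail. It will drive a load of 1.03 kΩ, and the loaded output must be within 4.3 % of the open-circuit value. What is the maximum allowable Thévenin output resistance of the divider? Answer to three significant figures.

R_th ≤ 46.3 Ω

Loading drop = R_th/(R_th + R_L) ≤ 0.0430, so R_th ≤ R_L · ε/(1−ε) = 1.03 kΩ × 0.0430/0.9570 = 46.3 Ω.
(Any R1, R2 with R2/(R1+R2) = 0.191 and R1‖R2 ≤ 46.3 Ω will meet the spec.)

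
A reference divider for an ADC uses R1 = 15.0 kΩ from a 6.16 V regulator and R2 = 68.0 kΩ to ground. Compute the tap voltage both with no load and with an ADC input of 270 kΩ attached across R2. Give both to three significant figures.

Unloaded: 5.05 V; loaded: 4.83 V

Open-circuit: V = 6.16 × 68.0/(15.0 + 68.0) = 5.05 V.
With the load, R2 becomes R2‖R_L = 54.32 kΩ, so V = 6.16 × 54.32/69.32 = 4.83 V.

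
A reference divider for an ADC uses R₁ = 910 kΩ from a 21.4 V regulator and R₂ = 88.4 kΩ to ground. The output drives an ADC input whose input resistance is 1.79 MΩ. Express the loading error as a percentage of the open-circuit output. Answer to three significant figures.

4.31 %

The divider's output (Thévenin) resistance is R₁‖R₂ = 80.57 kΩ.
Fractional drop under load = R_th/(R_th + R_L) = 80.57 / (80.57 + 1790) = 0.04307.
So the output falls by 4.31 %.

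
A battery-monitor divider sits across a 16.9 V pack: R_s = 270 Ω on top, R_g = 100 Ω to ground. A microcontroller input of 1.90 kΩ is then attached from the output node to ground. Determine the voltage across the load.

V_out ≈ 4.40 V

The load sits in parallel with R_g: R_g‖R_L = (100 × 1900) / (100 + 1900) = 95.00 Ω.
V_out = 16.9 × 95.00 / (270 + 95.00) = 16.9 × 95.00/365.0 = 4.40 V.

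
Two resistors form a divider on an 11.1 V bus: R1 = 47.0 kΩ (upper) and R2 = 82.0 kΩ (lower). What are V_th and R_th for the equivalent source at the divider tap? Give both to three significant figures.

V_th is the open-circuit tap voltage: 11.1 × 82.0/(47.0 + 82.0) = 7.06 V.
With the supply zeroed, R1 and R2 appear in parallel from the tap: R_th = R1‖R2 = (47.0 × 82.0)/129.0 = 29.9 kΩ.

V_th = 7.06 V, R_th = 29.9 kΩ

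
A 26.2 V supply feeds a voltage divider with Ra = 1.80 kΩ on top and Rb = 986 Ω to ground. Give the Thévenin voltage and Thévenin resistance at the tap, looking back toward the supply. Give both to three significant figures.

V_th = 9.27 V, R_th = 637 Ω

V_th is the open-circuit tap voltage: 26.2 × 986/(1800 + 986) = 9.27 V.
With the supply zeroed, Ra and Rb appear in parallel from the tap: R_th = Ra‖Rb = (1800 × 986)/2786 = 637 Ω.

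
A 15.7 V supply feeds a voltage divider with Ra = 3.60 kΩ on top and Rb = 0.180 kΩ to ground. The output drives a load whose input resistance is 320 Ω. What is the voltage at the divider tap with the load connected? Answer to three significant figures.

V_out ≈ 0.487 V

The load sits in parallel with Rb: Rb‖R_L = (180 × 320) / (180 + 320) = 115.2 Ω.
V_out = 15.7 × 115.2 / (3600 + 115.2) = 15.7 × 115.2/3715 = 0.487 V.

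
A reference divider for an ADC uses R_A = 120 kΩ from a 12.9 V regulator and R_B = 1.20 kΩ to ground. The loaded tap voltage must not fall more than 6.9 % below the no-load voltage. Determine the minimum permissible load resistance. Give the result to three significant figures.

Output resistance R_th = R_A‖R_B = (120 × 1.20)/121.2 = 1.188 kΩ.
The fractional drop is R_th/(R_th + R_L); requiring this ≤ 0.0690 gives R_L ≥ R_th(1/0.0690 − 1) = 1.188 × 13.49 = 16.0 kΩ.

R_L(min) ≈ 16.0 kΩ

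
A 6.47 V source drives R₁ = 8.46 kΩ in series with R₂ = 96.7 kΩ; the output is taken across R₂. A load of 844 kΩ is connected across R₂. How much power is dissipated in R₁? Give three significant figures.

P ≈ 0.0391 mW

Total resistance from the source is R₁ + (R₂‖R_L) = 95.22 kΩ, so I = 6.47/95.22 kΩ = 0.06795 mA.
P = I²·R₁ = (0.06795 mA)² × 8.46 kΩ = 0.0391 mW.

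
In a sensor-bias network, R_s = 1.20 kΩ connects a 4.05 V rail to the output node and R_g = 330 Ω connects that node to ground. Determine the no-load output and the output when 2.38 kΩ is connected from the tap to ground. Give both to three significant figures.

Open-circuit: V = 4.05 × 330/(1200 + 330) = 0.874 V.
With the load, R_g becomes R_g‖R_L = 289.8 Ω, so V = 4.05 × 289.8/1490 = 0.788 V.

Unloaded: 0.874 V; loaded: 0.788 V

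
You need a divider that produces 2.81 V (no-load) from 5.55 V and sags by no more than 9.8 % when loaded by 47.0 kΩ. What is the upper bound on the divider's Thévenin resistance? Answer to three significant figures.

Loading drop = R_th/(R_th + R_L) ≤ 0.0980, so R_th ≤ R_L · ε/(1−ε) = 47.0 kΩ × 0.0980/0.9020 = 5.11 kΩ.
(Any R1, R2 with R2/(R1+R2) = 0.506 and R1‖R2 ≤ 5.11 kΩ will meet the spec.)

R_th ≤ 5.11 kΩ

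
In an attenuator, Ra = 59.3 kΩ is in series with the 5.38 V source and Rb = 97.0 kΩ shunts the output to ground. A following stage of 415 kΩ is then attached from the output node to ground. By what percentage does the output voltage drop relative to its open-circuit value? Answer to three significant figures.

8.15 %

Unloaded V = 5.38 × 97.0/156.3 = 3.3388 V.
Loaded: Rb‖R_L = 78.62 kΩ, giving V = 5.38 × 78.62/137.9 = 3.0669 V.
Drop = (3.3388 − 3.0669) / 3.3388 = 8.15 %.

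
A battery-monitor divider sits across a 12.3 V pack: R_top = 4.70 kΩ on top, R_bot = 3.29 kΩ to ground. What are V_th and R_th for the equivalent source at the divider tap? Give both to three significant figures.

V_th = 5.06 V, R_th = 1.94 kΩ

V_th is the open-circuit tap voltage: 12.3 × 3.29/(4.70 + 3.29) = 5.06 V.
With the supply zeroed, R_top and R_bot appear in parallel from the tap: R_th = R_top‖R_bot = (4.70 × 3.29)/7.990 = 1.94 kΩ.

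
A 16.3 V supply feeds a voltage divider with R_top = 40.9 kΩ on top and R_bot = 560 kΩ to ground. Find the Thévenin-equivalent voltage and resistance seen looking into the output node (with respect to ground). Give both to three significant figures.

V_th is the open-circuit tap voltage: 16.3 × 560/(40.9 + 560) = 15.2 V.
With the supply zeroed, R_top and R_bot appear in parallel from the tap: R_th = R_top‖R_bot = (40.9 × 560)/600.9 = 38.1 kΩ.

V_th = 15.2 V, R_th = 38.1 kΩ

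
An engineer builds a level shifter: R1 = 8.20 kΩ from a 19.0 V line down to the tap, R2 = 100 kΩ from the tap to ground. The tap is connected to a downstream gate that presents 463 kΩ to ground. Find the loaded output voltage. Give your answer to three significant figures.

The load sits in parallel with R2: R2‖R_L = (100 × 463) / (100 + 463) = 82.24 kΩ.
V_out = 19.0 × 82.24 / (8.20 + 82.24) = 19.0 × 82.24/90.44 = 17.3 V.

V_out ≈ 17.3 V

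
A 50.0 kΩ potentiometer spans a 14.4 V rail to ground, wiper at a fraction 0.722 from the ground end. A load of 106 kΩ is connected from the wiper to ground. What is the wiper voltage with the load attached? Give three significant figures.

The wiper splits the pot into (1−α)R = 13.90 kΩ above and αR = 36.10 kΩ below.
Lower section ‖ load = 26.93 kΩ.
V_wiper = 14.4 × 26.93/(13.90 + 26.93) = 9.50 V.

V ≈ 9.50 V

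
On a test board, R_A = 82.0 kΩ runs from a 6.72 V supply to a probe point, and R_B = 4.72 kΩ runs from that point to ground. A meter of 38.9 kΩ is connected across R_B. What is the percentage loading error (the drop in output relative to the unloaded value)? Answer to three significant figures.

10.3 %

The divider's output (Thévenin) resistance is R_A‖R_B = 4.463 kΩ.
Fractional drop under load = R_th/(R_th + R_L) = 4.463 / (4.463 + 38.9) = 0.1029.
So the output falls by 10.3 %.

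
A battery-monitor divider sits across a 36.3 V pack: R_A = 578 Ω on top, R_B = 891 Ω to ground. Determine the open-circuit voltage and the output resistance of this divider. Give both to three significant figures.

V_th is the open-circuit tap voltage: 36.3 × 891/(578 + 891) = 22.0 V.
With the supply zeroed, R_A and R_B appear in parallel from the tap: R_th = R_A‖R_B = (578 × 891)/1469 = 351 Ω.

V_th = 22.0 V, R_th = 351 Ω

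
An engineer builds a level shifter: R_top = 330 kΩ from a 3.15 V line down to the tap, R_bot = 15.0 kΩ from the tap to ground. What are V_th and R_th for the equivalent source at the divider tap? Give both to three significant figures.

V_th is the open-circuit tap voltage: 3.15 × 15.0/(330 + 15.0) = 0.137 V.
With the supply zeroed, R_top and R_bot appear in parallel from the tap: R_th = R_top‖R_bot = (330 × 15.0)/345.0 = 14.3 kΩ.

V_th = 0.137 V, R_th = 14.3 kΩ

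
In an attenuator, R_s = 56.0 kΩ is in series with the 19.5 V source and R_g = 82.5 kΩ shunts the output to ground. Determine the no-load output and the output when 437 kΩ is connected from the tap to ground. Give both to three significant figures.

Open-circuit: V = 19.5 × 82.5/(56.0 + 82.5) = 11.6 V.
With the load, R_g becomes R_g‖R_L = 69.40 kΩ, so V = 19.5 × 69.40/125.4 = 10.8 V.

Unloaded: 11.6 V; loaded: 10.8 V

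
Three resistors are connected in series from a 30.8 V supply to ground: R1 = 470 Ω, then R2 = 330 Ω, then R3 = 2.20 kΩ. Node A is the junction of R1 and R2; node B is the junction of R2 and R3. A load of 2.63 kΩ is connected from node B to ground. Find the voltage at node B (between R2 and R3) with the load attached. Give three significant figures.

V ≈ 18.5 V

At node B, R3 is in parallel with the load: R3‖R_L = 1198 Ω.
Below node A the resistance is R2 + (R3‖R_L) = 1528 Ω, so V_A = 30.8 × 1528/1998 = 23.55 V.
Then V_B = V_A × (R3‖R_L)/(R2 + R3‖R_L) = 23.55 × 1198/1528 = 18.5 V.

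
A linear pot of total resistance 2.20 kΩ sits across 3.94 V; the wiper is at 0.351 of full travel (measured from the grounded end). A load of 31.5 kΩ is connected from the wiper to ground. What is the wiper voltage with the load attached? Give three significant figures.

V ≈ 1.36 V

The wiper splits the pot into (1−α)R = 1428 Ω above and αR = 772.2 Ω below.
Lower section ‖ load = 753.7 Ω.
V_wiper = 3.94 × 753.7/(1428 + 753.7) = 1.36 V.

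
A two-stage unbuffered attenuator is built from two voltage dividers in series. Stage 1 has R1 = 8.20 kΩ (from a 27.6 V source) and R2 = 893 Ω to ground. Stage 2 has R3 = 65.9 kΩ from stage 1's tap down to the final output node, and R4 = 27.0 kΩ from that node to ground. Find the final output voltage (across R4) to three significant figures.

Stage 2 presents R3+R4 = 92900 Ω as a load on stage 1's tap.
Stage 1's lower leg becomes R2‖(R3+R4) = 884.5 Ω, so V_mid = 27.6 × 884.5/9084 = 2.687 V.
Stage 2 is itself unloaded: V_out = V_mid × R4/(R3+R4) = 2.687 × 27000/92900 = 0.781 V.

V_out ≈ 0.781 V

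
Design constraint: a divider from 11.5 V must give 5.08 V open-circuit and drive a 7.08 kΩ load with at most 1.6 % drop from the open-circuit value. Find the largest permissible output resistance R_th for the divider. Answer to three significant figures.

Loading drop = R_th/(R_th + R_L) ≤ 0.0160, so R_th ≤ R_L · ε/(1−ε) = 7.08 kΩ × 0.0160/0.9840 = 115 Ω.

R_th ≤ 115 Ω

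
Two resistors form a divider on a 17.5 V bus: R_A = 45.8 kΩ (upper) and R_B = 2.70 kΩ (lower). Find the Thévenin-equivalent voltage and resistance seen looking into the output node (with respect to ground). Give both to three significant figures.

V_th = 0.974 V, R_th = 2.55 kΩ

V_th is the open-circuit tap voltage: 17.5 × 2.70/(45.8 + 2.70) = 0.974 V.
With the supply zeroed, R_A and R_B appear in parallel from the tap: R_th = R_A‖R_B = (45.8 × 2.70)/48.50 = 2.55 kΩ.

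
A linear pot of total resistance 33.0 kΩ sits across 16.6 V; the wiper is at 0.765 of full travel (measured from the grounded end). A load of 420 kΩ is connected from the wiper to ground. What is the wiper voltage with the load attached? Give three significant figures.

V ≈ 12.5 V

The wiper splits the pot into (1−α)R = 7.755 kΩ above and αR = 25.25 kΩ below.
Lower section ‖ load = 23.81 kΩ.
V_wiper = 16.6 × 23.81/(7.755 + 23.81) = 12.5 V.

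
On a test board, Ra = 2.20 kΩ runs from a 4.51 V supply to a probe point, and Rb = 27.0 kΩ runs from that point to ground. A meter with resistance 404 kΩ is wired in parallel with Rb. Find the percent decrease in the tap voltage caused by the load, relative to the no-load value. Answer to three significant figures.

The divider's output (Thévenin) resistance is Ra‖Rb = 2.034 kΩ.
Fractional drop under load = R_th/(R_th + R_L) = 2.034 / (2.034 + 404) = 0.005010.
So the output falls by 0.501 %.

0.501 %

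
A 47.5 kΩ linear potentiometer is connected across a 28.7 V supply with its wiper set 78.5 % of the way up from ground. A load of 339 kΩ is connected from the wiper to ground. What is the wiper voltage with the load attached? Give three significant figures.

The wiper splits the pot into (1−α)R = 10.21 kΩ above and αR = 37.29 kΩ below.
Lower section ‖ load = 33.59 kΩ.
V_wiper = 28.7 × 33.59/(10.21 + 33.59) = 22.0 V.

V ≈ 22.0 V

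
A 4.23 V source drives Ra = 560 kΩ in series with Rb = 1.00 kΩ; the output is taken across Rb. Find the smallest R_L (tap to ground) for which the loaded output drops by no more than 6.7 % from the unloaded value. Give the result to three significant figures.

R_L(min) ≈ 13.9 kΩ

Output resistance R_th = Ra‖Rb = (560000 × 1000)/561000 = 998.2 Ω.
The fractional drop is R_th/(R_th + R_L); requiring this ≤ 0.0670 gives R_L ≥ R_th(1/0.0670 − 1) = 998.2 × 13.93 = 13.9 kΩ.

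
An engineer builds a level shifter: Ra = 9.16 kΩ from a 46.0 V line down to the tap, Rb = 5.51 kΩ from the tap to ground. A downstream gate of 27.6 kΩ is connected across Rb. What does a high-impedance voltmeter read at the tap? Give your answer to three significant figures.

The load sits in parallel with Rb: Rb‖R_L = (5.51 × 27.6) / (5.51 + 27.6) = 4.593 kΩ.
V_out = 46.0 × 4.593 / (9.16 + 4.593) = 46.0 × 4.593/13.75 = 15.4 V.
(Unloaded it would have been 17.3 V.)

V_out ≈ 15.4 V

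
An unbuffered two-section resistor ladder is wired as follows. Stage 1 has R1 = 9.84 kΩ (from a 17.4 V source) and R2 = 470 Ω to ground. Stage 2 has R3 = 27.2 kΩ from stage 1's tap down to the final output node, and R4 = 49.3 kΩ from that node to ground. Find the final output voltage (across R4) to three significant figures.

Stage 2 presents R3+R4 = 76500 Ω as a load on stage 1's tap.
Stage 1's lower leg becomes R2‖(R3+R4) = 467.1 Ω, so V_mid = 17.4 × 467.1/10310 = 0.7886 V.
Stage 2 is itself unloaded: V_out = V_mid × R4/(R3+R4) = 0.7886 × 49300/76500 = 0.508 V.

V_out ≈ 0.508 V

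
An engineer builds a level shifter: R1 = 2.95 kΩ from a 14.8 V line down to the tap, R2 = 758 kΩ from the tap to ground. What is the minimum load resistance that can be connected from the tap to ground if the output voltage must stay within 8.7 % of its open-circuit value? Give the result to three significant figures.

Output resistance R_th = R1‖R2 = (2.95 × 758)/761.0 = 2.939 kΩ.
The fractional drop is R_th/(R_th + R_L); requiring this ≤ 0.0870 gives R_L ≥ R_th(1/0.0870 − 1) = 2.939 × 10.49 = 30.8 kΩ.

R_L(min) ≈ 30.8 kΩ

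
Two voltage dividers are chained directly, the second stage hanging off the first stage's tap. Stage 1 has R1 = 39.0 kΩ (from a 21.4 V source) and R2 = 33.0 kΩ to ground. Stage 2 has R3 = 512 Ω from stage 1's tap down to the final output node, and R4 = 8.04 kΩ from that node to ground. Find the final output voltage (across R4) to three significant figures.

Stage 2 presents R3+R4 = 8552 Ω as a load on stage 1's tap.
Stage 1's lower leg becomes R2‖(R3+R4) = 6792 Ω, so V_mid = 21.4 × 6792/45790 = 3.174 V.
Stage 2 is itself unloaded: V_out = V_mid × R4/(R3+R4) = 3.174 × 8040/8552 = 2.98 V.

V_out ≈ 2.98 V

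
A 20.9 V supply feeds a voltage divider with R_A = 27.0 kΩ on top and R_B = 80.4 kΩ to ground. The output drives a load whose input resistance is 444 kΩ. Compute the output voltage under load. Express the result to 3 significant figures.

The load sits in parallel with R_B: R_B‖R_L = (80.4 × 444) / (80.4 + 444) = 68.07 kΩ.
V_out = 20.9 × 68.07 / (27.0 + 68.07) = 20.9 × 68.07/95.07 = 15.0 V.
(Unloaded it would have been 15.6 V.)

V_out ≈ 15.0 V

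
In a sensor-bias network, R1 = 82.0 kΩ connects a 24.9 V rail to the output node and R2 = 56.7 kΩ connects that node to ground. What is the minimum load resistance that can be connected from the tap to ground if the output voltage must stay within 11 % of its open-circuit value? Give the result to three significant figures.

R_L(min) ≈ 271 kΩ

Output resistance R_th = R1‖R2 = (82.0 × 56.7)/138.7 = 33.52 kΩ.
The fractional drop is R_th/(R_th + R_L); requiring this ≤ 0.110 gives R_L ≥ R_th(1/0.110 − 1) = 33.52 × 8.091 = 271 kΩ.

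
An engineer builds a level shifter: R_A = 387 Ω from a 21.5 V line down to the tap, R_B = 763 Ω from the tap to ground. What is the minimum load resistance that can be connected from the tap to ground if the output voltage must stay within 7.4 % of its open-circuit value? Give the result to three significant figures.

R_L(min) ≈ 3.21 kΩ

Output resistance R_th = R_A‖R_B = (387 × 763)/1150 = 256.8 Ω.
The fractional drop is R_th/(R_th + R_L); requiring this ≤ 0.0740 gives R_L ≥ R_th(1/0.0740 − 1) = 256.8 × 12.51 = 3.21 kΩ.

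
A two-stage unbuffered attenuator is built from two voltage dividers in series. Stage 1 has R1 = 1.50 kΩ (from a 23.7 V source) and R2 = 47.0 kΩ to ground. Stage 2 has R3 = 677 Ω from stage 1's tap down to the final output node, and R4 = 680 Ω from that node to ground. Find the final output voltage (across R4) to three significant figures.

V_out ≈ 5.56 V

Stage 2 presents R3+R4 = 1357 Ω as a load on stage 1's tap.
Stage 1's lower leg becomes R2‖(R3+R4) = 1319 Ω, so V_mid = 23.7 × 1319/2819 = 11.09 V.
Stage 2 is itself unloaded: V_out = V_mid × R4/(R3+R4) = 11.09 × 680/1357 = 5.56 V.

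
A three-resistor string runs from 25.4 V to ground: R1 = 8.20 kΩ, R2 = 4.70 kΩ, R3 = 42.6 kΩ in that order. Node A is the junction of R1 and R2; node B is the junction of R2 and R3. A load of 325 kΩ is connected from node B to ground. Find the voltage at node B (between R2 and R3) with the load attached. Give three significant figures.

V ≈ 18.9 V

At node B, R3 is in parallel with the load: R3‖R_L = 37.66 kΩ.
Below node A the resistance is R2 + (R3‖R_L) = 42.36 kΩ, so V_A = 25.4 × 42.36/50.56 = 21.28 V.
Then V_B = V_A × (R3‖R_L)/(R2 + R3‖R_L) = 21.28 × 37.66/42.36 = 18.9 V.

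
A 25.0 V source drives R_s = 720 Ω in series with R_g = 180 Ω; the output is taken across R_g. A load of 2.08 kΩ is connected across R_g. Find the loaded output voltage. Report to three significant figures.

The load sits in parallel with R_g: R_g‖R_L = (180 × 2080) / (180 + 2080) = 165.7 Ω.
V_out = 25.0 × 165.7 / (720 + 165.7) = 25.0 × 165.7/885.7 = 4.68 V.

V_out ≈ 4.68 V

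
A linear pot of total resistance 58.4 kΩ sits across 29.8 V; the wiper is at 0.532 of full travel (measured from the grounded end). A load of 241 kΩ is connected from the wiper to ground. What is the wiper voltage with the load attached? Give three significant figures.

The wiper splits the pot into (1−α)R = 27.33 kΩ above and αR = 31.07 kΩ below.
Lower section ‖ load = 27.52 kΩ.
V_wiper = 29.8 × 27.52/(27.33 + 27.52) = 15.0 V.

V ≈ 15.0 V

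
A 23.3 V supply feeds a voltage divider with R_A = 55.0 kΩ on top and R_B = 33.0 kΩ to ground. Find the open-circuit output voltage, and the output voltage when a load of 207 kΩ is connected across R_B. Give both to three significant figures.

Unloaded: 8.74 V; loaded: 7.95 V

Open-circuit: V = 23.3 × 33.0/(55.0 + 33.0) = 8.74 V.
With the load, R_B becomes R_B‖R_L = 28.46 kΩ, so V = 23.3 × 28.46/83.46 = 7.95 V.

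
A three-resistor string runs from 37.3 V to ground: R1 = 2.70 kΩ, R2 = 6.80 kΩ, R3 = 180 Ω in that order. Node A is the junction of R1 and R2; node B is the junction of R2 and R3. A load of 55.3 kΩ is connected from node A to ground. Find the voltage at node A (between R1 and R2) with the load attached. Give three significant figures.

Below node A the series string R2+R3 = 6980 Ω sits in parallel with the 55300 Ω load: 6198 Ω.
V_A = 37.3 × 6198/(2700 + 6198) = 26.0 V.

V ≈ 26.0 V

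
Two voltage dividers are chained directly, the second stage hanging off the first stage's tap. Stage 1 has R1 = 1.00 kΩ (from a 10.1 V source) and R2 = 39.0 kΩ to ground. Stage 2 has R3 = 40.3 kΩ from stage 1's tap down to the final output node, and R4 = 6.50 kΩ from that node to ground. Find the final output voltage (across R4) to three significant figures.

Stage 2 presents R3+R4 = 46.80 kΩ as a load on stage 1's tap.
Stage 1's lower leg becomes R2‖(R3+R4) = 21.27 kΩ, so V_mid = 10.1 × 21.27/22.27 = 9.647 V.
Stage 2 is itself unloaded: V_out = V_mid × R4/(R3+R4) = 9.647 × 6.50/46.80 = 1.34 V.

V_out ≈ 1.34 V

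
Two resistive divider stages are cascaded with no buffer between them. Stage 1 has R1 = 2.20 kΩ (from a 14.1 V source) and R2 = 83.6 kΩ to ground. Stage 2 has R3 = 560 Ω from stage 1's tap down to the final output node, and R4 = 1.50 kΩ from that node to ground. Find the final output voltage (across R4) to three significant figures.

Stage 2 presents R3+R4 = 2060 Ω as a load on stage 1's tap.
Stage 1's lower leg becomes R2‖(R3+R4) = 2010 Ω, so V_mid = 14.1 × 2010/4210 = 6.733 V.
Stage 2 is itself unloaded: V_out = V_mid × R4/(R3+R4) = 6.733 × 1500/2060 = 4.90 V.

V_out ≈ 4.90 V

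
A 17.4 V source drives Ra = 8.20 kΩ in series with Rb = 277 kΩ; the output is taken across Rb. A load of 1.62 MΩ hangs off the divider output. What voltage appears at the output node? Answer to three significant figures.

V_out ≈ 16.8 V

The load sits in parallel with Rb: Rb‖R_L = (277 × 1620) / (277 + 1620) = 236.6 kΩ.
V_out = 17.4 × 236.6 / (8.20 + 236.6) = 17.4 × 236.6/244.8 = 16.8 V.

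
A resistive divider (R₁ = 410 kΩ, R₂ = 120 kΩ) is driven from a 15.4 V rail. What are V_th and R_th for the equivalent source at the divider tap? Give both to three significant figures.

V_th = 3.49 V, R_th = 92.8 kΩ

V_th is the open-circuit tap voltage: 15.4 × 120/(410 + 120) = 3.49 V.
With the supply zeroed, R₁ and R₂ appear in parallel from the tap: R_th = R₁‖R₂ = (410 × 120)/530.0 = 92.8 kΩ.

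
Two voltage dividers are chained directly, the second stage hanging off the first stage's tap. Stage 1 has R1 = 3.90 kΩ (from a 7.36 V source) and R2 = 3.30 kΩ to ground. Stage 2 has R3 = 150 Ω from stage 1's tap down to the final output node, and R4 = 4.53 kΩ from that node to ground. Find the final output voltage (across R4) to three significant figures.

Stage 2 presents R3+R4 = 4680 Ω as a load on stage 1's tap.
Stage 1's lower leg becomes R2‖(R3+R4) = 1935 Ω, so V_mid = 7.36 × 1935/5835 = 2.441 V.
Stage 2 is itself unloaded: V_out = V_mid × R4/(R3+R4) = 2.441 × 4530/4680 = 2.36 V.

V_out ≈ 2.36 V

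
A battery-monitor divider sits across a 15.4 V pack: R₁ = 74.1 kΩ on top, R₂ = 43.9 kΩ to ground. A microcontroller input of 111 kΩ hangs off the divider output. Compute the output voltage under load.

V_out ≈ 4.59 V

The load sits in parallel with R₂: R₂‖R_L = (43.9 × 111) / (43.9 + 111) = 31.46 kΩ.
V_out = 15.4 × 31.46 / (74.1 + 31.46) = 15.4 × 31.46/105.6 = 4.59 V.
(Unloaded it would have been 5.73 V.)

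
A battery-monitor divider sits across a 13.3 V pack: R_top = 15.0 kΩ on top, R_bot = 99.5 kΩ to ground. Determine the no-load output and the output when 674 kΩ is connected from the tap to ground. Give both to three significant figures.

Open-circuit: V = 13.3 × 99.5/(15.0 + 99.5) = 11.6 V.
With the load, R_bot becomes R_bot‖R_L = 86.70 kΩ, so V = 13.3 × 86.70/101.7 = 11.3 V.

Unloaded: 11.6 V; loaded: 11.3 V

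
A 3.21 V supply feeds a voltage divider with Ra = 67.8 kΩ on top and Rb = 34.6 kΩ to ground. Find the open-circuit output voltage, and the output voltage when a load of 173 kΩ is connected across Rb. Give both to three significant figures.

Open-circuit: V = 3.21 × 34.6/(67.8 + 34.6) = 1.08 V.
With the load, Rb becomes Rb‖R_L = 28.83 kΩ, so V = 3.21 × 28.83/96.63 = 0.958 V.

Unloaded: 1.08 V; loaded: 0.958 V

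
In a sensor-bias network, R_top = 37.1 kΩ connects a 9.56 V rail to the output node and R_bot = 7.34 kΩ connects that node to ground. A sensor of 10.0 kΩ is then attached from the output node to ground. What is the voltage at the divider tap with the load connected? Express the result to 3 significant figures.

V_out ≈ 0.979 V

The load sits in parallel with R_bot: R_bot‖R_L = (7.34 × 10.0) / (7.34 + 10.0) = 4.233 kΩ.
V_out = 9.56 × 4.233 / (37.1 + 4.233) = 9.56 × 4.233/41.33 = 0.979 V.
(Unloaded it would have been 1.58 V.)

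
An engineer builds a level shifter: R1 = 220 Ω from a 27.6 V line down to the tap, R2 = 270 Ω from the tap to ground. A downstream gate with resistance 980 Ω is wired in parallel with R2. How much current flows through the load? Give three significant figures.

R2‖R_L = 211.7 Ω; V_out = 27.6 × 211.7/431.7 = 13.53 V.
I_L = V_out / R_L = 13.53 / 980 Ω = 13.8 mA.

I_L ≈ 13.8 mA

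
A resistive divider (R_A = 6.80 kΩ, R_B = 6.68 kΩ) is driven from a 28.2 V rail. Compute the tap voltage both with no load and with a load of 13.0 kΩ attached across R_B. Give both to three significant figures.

Open-circuit: V = 28.2 × 6.68/(6.80 + 6.68) = 14.0 V.
With the load, R_B becomes R_B‖R_L = 4.413 kΩ, so V = 28.2 × 4.413/11.21 = 11.1 V.

Unloaded: 14.0 V; loaded: 11.1 V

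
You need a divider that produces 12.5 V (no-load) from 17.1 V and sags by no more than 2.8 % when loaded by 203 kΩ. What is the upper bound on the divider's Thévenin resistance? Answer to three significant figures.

Loading drop = R_th/(R_th + R_L) ≤ 0.0280, so R_th ≤ R_L · ε/(1−ε) = 203 kΩ × 0.0280/0.9720 = 5.85 kΩ.
(Any R1, R2 with R2/(R1+R2) = 0.731 and R1‖R2 ≤ 5.85 kΩ will meet the spec.)

R_th ≤ 5.85 kΩ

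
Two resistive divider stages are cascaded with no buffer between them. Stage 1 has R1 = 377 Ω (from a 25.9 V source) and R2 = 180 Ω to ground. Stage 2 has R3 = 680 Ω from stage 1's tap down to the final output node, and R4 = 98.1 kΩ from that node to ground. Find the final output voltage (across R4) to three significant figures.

V_out ≈ 8.30 V

Stage 2 presents R3+R4 = 98780 Ω as a load on stage 1's tap.
Stage 1's lower leg becomes R2‖(R3+R4) = 179.7 Ω, so V_mid = 25.9 × 179.7/556.7 = 8.360 V.
Stage 2 is itself unloaded: V_out = V_mid × R4/(R3+R4) = 8.360 × 98100/98780 = 8.30 V.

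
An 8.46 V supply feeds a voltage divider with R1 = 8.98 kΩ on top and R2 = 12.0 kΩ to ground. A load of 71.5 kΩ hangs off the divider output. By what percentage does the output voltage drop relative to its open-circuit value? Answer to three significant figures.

The divider's output (Thévenin) resistance is R1‖R2 = 5.136 kΩ.
Fractional drop under load = R_th/(R_th + R_L) = 5.136 / (5.136 + 71.5) = 0.06702.
So the output falls by 6.70 %.

6.70 %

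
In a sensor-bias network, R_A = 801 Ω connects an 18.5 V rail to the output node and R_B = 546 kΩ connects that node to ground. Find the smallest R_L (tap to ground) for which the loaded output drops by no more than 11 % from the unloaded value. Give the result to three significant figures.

Output resistance R_th = R_A‖R_B = (801 × 546000)/546800 = 799.8 Ω.
The fractional drop is R_th/(R_th + R_L); requiring this ≤ 0.110 gives R_L ≥ R_th(1/0.110 − 1) = 799.8 × 8.091 = 6.47 kΩ.

R_L(min) ≈ 6.47 kΩ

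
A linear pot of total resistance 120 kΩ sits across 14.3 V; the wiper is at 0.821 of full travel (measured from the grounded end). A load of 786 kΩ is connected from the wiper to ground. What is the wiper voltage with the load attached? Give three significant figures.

The wiper splits the pot into (1−α)R = 21.48 kΩ above and αR = 98.52 kΩ below.
Lower section ‖ load = 87.55 kΩ.
V_wiper = 14.3 × 87.55/(21.48 + 87.55) = 11.5 V.

V ≈ 11.5 V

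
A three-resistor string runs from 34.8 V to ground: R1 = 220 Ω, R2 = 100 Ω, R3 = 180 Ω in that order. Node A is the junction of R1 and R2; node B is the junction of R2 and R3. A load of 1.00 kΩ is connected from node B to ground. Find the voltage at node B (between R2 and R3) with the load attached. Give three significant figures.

V ≈ 11.2 V

At node B, R3 is in parallel with the load: R3‖R_L = 152.5 Ω.
Below node A the resistance is R2 + (R3‖R_L) = 252.5 Ω, so V_A = 34.8 × 252.5/472.5 = 18.60 V.
Then V_B = V_A × (R3‖R_L)/(R2 + R3‖R_L) = 18.60 × 152.5/252.5 = 11.2 V.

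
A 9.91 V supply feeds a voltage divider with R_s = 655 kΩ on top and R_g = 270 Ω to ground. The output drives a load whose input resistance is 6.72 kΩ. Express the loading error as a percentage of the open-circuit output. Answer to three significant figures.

3.86 %

The divider's output (Thévenin) resistance is R_s‖R_g = 269.9 Ω.
Fractional drop under load = R_th/(R_th + R_L) = 269.9 / (269.9 + 6720) = 0.03861.
So the output falls by 3.86 %.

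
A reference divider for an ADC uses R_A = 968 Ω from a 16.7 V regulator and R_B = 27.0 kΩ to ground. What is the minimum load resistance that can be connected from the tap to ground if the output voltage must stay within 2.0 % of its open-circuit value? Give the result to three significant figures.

Output resistance R_th = R_A‖R_B = (968 × 27000)/27970 = 934.5 Ω.
The fractional drop is R_th/(R_th + R_L); requiring this ≤ 0.0200 gives R_L ≥ R_th(1/0.0200 − 1) = 934.5 × 49.00 = 45.8 kΩ.

R_L(min) ≈ 45.8 kΩ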